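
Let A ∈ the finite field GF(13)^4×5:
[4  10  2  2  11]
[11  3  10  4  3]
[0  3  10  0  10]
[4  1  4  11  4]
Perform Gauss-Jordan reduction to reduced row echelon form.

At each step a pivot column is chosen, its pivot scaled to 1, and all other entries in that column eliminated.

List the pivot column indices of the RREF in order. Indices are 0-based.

pivot columns: 0, 1, 2, 3

pivot(0,0)=4: scale R0 → (1, 9, 7, 7, 6)
  clear (1,0): R1 −= (11)R0 → (0, 8, 11, 5, 2)
  clear (3,0): R3 −= (4)R0 → (0, 4, 2, 9, 6)
pivot(1,1)=8: scale R1 → (0, 1, 3, 12, 10)
  clear (0,1): R0 −= (9)R1 → (1, 0, 6, 3, 7)
  clear (2,1): R2 −= (3)R1 → (0, 0, 1, 3, 6)
  clear (3,1): R3 −= (4)R1 → (0, 0, 3, 0, 5)
pivot(2,2)=1: scale R2 → (0, 0, 1, 3, 6)
  clear (0,2): R0 −= (6)R2 → (1, 0, 0, 11, 10)
  clear (1,2): R1 −= (3)R2 → (0, 1, 0, 3, 5)
  clear (3,2): R3 −= (3)R2 → (0, 0, 0, 4, 0)
pivot(3,3)=4: scale R3 → (0, 0, 0, 1, 0)
  clear (0,3): R0 −= (11)R3 → (1, 0, 0, 0, 10)
  clear (1,3): R1 −= (3)R3 → (0, 1, 0, 0, 5)
  clear (2,3): R2 −= (3)R3 → (0, 0, 1, 0, 6)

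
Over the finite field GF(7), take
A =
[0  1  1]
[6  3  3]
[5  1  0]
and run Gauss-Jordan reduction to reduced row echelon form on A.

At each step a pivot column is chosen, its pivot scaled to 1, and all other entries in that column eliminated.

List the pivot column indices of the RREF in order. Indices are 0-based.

pivot columns: 0, 1, 2

step 1: exchange rows 0,1
step 1: normalize row 0 (÷6) = (1, 4, 4)
  row 2: subtract 5×row0 = (0, 2, 1)
step 2: normalize row 1 (÷1) = (0, 1, 1)
  row 0: subtract 4×row1 = (1, 0, 0)
  row 2: subtract 2×row1 = (0, 0, 6)
step 3: normalize row 2 (÷6) = (0, 0, 1)
  row 1: subtract 1×row2 = (0, 1, 0)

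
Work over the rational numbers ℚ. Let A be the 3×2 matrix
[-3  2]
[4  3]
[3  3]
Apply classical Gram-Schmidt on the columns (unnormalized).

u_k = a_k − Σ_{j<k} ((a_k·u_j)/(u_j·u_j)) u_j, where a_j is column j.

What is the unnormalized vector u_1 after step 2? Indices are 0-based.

u_1 = (113/34, 21/17, 57/34)

Step 1: u_0 = a_0 = (-3, 4, 3).
Step 2: u_1 = a_1 − (15/34)·u_0 = (113/34, 21/17, 57/34).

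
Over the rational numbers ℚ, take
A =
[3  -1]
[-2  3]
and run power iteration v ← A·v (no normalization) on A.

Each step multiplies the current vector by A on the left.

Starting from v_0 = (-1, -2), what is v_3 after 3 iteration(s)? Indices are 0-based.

v_3 = (13, -32)

v_0 = (-1, -2).
v_1 = A·v_0 = (-1, -4).
v_2 = A·v_1 = (1, -10).
v_3 = A·v_2 = (13, -32).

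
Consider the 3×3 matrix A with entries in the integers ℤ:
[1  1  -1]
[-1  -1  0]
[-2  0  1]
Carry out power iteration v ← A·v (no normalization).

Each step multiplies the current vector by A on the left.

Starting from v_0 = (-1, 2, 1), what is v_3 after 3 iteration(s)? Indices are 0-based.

v_3 = (-6, 3, 11)

v_0 = (-1, 2, 1).
v_1 = A·v_0 = (0, -1, 3).
v_2 = A·v_1 = (-4, 1, 3).
v_3 = A·v_2 = (-6, 3, 11).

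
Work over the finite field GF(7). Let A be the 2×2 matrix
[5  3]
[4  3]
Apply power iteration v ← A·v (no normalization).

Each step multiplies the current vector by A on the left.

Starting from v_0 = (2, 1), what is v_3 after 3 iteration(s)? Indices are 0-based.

v_0 = (2, 1).
v_1 = A·v_0 = (6, 4).
v_2 = A·v_1 = (0, 1).
v_3 = A·v_2 = (3, 3).

v_3 = (3, 3)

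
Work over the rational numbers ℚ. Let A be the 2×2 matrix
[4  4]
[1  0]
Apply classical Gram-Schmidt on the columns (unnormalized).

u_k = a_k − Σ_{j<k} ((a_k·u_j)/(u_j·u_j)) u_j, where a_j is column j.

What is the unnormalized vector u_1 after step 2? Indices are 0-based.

Step 1: u_0 = a_0 = (4, 1).
Step 2: u_1 = a_1 − (16/17)·u_0 = (4/17, -16/17).

u_1 = (4/17, -16/17)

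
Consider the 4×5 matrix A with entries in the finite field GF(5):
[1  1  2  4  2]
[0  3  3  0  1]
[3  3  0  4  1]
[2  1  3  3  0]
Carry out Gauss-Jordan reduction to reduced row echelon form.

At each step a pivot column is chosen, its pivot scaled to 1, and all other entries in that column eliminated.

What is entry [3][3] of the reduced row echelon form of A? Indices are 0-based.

M[3][3] = 0

pivot(0,0)=1: scale R0 → (1, 1, 2, 4, 2)
  clear (2,0): R2 −= (3)R0 → (0, 0, 4, 2, 0)
  clear (3,0): R3 −= (2)R0 → (0, 4, 4, 0, 1)
pivot(1,1)=3: scale R1 → (0, 1, 1, 0, 2)
  clear (0,1): R0 −= (1)R1 → (1, 0, 1, 4, 0)
  clear (3,1): R3 −= (4)R1 → (0, 0, 0, 0, 3)
pivot(2,2)=4: scale R2 → (0, 0, 1, 3, 0)
  clear (0,2): R0 −= (1)R2 → (1, 0, 0, 1, 0)
  clear (1,2): R1 −= (1)R2 → (0, 1, 0, 2, 2)
col 3: no nonzero at/below row 3; advance.
pivot(3,4)=3: scale R3 → (0, 0, 0, 0, 1)
  clear (1,4): R1 −= (2)R3 → (0, 1, 0, 2, 0)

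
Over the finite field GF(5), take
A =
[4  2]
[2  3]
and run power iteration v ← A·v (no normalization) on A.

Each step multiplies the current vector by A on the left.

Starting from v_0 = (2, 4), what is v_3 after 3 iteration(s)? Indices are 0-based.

v_3 = (4, 2)

v_0 = (2, 4).
v_1 = A·v_0 = (1, 1).
v_2 = A·v_1 = (1, 0).
v_3 = A·v_2 = (4, 2).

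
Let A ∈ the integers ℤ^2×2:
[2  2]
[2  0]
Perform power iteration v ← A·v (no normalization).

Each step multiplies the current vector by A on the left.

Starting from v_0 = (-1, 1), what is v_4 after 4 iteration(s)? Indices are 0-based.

v_4 = (-32, -16)

v_0 = (-1, 1).
v_1 = A·v_0 = (0, -2).
v_2 = A·v_1 = (-4, 0).
v_3 = A·v_2 = (-8, -8).
v_4 = A·v_3 = (-32, -16).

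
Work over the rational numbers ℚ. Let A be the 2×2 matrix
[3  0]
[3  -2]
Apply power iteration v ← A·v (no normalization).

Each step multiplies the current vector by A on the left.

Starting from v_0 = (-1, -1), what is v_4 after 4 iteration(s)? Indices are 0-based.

v_4 = (-81, -55)

v_0 = (-1, -1).
v_1 = A·v_0 = (-3, -1).
v_2 = A·v_1 = (-9, -7).
v_3 = A·v_2 = (-27, -13).
v_4 = A·v_3 = (-81, -55).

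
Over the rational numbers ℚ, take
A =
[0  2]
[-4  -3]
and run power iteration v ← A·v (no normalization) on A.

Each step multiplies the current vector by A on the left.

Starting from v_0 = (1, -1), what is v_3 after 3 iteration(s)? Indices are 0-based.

v_0 = (1, -1).
v_1 = A·v_0 = (-2, -1).
v_2 = A·v_1 = (-2, 11).
v_3 = A·v_2 = (22, -25).

v_3 = (22, -25)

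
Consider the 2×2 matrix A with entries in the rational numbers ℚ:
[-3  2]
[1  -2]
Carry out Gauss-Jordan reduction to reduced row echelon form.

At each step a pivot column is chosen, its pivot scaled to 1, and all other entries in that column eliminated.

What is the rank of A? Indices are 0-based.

rank = 2

pivot(0,0)=-3: scale R0 → (1, -2/3)
  clear (1,0): R1 −= (1)R0 → (0, -4/3)
pivot(1,1)=-4/3: scale R1 → (0, 1)
  clear (0,1): R0 −= (-2/3)R1 → (1, 0)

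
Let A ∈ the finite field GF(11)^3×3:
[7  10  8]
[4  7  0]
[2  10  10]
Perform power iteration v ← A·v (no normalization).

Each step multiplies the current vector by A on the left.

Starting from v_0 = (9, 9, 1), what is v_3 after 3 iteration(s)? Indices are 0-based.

v_0 = (9, 9, 1).
v_1 = A·v_0 = (7, 0, 8).
v_2 = A·v_1 = (3, 6, 6).
v_3 = A·v_2 = (8, 10, 5).

v_3 = (8, 10, 5)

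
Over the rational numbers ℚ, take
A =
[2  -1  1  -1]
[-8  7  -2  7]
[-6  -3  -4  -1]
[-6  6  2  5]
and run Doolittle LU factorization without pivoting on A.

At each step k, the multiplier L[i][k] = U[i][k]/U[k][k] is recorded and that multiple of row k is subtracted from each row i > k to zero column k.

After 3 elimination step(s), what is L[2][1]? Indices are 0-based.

L[2][1] = -2

[col 0] pivot 2
  R1 -= -4*R0 → (0, 3, 2, 3)  (L[1][0] := -4)
  R2 -= -3*R0 → (0, -6, -1, -4)  (L[2][0] := -3)
  R3 -= -3*R0 → (0, 3, 5, 2)  (L[3][0] := -3)
[col 1] pivot 3
  R2 -= -2*R1 → (0, 0, 3, 2)  (L[2][1] := -2)
  R3 -= 1*R1 → (0, 0, 3, -1)  (L[3][1] := 1)
[col 2] pivot 3
  R3 -= 1*R2 → (0, 0, 0, -3)  (L[3][2] := 1)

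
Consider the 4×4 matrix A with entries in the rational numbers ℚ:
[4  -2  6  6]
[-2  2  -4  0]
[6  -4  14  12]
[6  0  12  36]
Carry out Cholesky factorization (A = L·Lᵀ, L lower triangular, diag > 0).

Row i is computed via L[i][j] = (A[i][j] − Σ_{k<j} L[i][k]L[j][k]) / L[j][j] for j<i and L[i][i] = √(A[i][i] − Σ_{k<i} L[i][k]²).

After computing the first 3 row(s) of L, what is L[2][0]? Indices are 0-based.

Step 1: L[0][0] = √(4) = 2.
  L[1][0] = (-2) / L[0][0] = -1.
Step 2: L[1][1] = √(1) = 1.
  L[2][0] = (6) / L[0][0] = 3.
  L[2][1] = (-1) / L[1][1] = -1.
Step 3: L[2][2] = √(4) = 2.

L[2][0] = 3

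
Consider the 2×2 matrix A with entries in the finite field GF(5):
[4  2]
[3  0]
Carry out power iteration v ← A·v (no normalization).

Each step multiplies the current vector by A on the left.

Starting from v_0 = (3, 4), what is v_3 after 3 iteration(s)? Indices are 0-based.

v_3 = (2, 4)

v_0 = (3, 4).
v_1 = A·v_0 = (0, 4).
v_2 = A·v_1 = (3, 0).
v_3 = A·v_2 = (2, 4).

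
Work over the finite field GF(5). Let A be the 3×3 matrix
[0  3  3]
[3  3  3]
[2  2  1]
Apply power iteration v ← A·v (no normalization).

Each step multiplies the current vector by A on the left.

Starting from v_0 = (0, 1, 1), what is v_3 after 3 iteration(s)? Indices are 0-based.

v_0 = (0, 1, 1).
v_1 = A·v_0 = (1, 1, 3).
v_2 = A·v_1 = (2, 0, 2).
v_3 = A·v_2 = (1, 2, 1).

v_3 = (1, 2, 1)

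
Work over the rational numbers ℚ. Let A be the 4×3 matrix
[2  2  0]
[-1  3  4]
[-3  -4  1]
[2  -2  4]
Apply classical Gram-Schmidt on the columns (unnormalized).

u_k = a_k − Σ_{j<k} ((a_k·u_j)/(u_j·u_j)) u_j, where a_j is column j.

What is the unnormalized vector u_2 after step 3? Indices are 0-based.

u_2 = (-16/171, 704/171, 64/57, 656/171)

Step 1: u_0 = a_0 = (2, -1, -3, 2).
Step 2: u_1 = a_1 − (1/2)·u_0 = (1, 7/2, -5/2, -3).
Step 3: u_2 = a_2 − (1/18)·u_0 − (-1/57)·u_1 = (-16/171, 704/171, 64/57, 656/171).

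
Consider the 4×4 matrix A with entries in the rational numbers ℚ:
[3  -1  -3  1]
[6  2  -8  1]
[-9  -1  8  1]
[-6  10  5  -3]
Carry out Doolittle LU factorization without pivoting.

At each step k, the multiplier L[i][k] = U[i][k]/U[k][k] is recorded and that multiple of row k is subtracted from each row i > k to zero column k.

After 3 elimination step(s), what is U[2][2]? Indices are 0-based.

k=0: U[0][0]=3
  eliminate (1,0): mult=2, new row 1: (0, 4, -2, -1); set L[1][0]=2
  eliminate (2,0): mult=-3, new row 2: (0, -4, -1, 4); set L[2][0]=-3
  eliminate (3,0): mult=-2, new row 3: (0, 8, -1, -1); set L[3][0]=-2
k=1: U[1][1]=4
  eliminate (2,1): mult=-1, new row 2: (0, 0, -3, 3); set L[2][1]=-1
  eliminate (3,1): mult=2, new row 3: (0, 0, 3, 1); set L[3][1]=2
k=2: U[2][2]=-3
  eliminate (3,2): mult=-1, new row 3: (0, 0, 0, 4); set L[3][2]=-1

U[2][2] = -3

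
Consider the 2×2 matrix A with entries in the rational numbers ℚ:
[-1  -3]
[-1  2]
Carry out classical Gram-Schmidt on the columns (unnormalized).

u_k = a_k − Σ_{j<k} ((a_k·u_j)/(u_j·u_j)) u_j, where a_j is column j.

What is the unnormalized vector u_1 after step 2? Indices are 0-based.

Step 1: u_0 = a_0 = (-1, -1).
Step 2: u_1 = a_1 − (1/2)·u_0 = (-5/2, 5/2).

u_1 = (-5/2, 5/2)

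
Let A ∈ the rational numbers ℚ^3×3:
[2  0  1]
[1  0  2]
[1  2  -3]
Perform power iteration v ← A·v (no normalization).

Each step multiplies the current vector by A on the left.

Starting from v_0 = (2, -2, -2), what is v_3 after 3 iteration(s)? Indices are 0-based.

v_3 = (2, -20, 70)

v_0 = (2, -2, -2).
v_1 = A·v_0 = (2, -2, 4).
v_2 = A·v_1 = (8, 10, -14).
v_3 = A·v_2 = (2, -20, 70).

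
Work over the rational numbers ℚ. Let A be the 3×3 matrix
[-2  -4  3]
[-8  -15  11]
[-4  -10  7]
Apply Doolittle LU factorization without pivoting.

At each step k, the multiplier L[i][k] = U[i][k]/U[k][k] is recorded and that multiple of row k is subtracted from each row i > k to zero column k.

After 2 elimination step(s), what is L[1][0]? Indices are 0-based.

L[1][0] = 4

[col 0] pivot -2
  R1 -= 4*R0 → (0, 1, -1)  (L[1][0] := 4)
  R2 -= 2*R0 → (0, -2, 1)  (L[2][0] := 2)
[col 1] pivot 1
  R2 -= -2*R1 → (0, 0, -1)  (L[2][1] := -2)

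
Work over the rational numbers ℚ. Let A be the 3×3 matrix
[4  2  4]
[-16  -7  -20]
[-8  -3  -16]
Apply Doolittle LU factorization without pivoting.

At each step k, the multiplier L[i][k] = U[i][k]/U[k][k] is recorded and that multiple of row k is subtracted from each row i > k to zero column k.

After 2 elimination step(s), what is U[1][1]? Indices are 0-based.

U[1][1] = 1

[col 0] pivot 4
  R1 -= -4*R0 → (0, 1, -4)  (L[1][0] := -4)
  R2 -= -2*R0 → (0, 1, -8)  (L[2][0] := -2)
[col 1] pivot 1
  R2 -= 1*R1 → (0, 0, -4)  (L[2][1] := 1)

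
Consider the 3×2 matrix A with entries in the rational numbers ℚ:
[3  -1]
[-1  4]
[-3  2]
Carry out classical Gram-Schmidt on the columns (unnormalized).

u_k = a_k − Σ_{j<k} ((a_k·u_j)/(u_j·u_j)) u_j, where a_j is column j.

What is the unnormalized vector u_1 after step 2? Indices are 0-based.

u_1 = (20/19, 63/19, -1/19)

Step 1: u_0 = a_0 = (3, -1, -3).
Step 2: u_1 = a_1 − (-13/19)·u_0 = (20/19, 63/19, -1/19).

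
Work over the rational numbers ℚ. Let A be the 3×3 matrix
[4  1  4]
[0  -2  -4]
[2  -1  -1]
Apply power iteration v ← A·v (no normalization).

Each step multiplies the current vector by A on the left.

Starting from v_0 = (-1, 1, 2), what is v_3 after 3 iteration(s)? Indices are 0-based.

v_3 = (100, -180, -85)

v_0 = (-1, 1, 2).
v_1 = A·v_0 = (5, -10, -5).
v_2 = A·v_1 = (-10, 40, 25).
v_3 = A·v_2 = (100, -180, -85).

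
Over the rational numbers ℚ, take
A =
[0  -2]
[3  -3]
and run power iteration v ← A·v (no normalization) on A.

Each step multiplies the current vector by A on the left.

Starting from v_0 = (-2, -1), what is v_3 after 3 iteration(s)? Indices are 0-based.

v_3 = (-30, -27)

v_0 = (-2, -1).
v_1 = A·v_0 = (2, -3).
v_2 = A·v_1 = (6, 15).
v_3 = A·v_2 = (-30, -27).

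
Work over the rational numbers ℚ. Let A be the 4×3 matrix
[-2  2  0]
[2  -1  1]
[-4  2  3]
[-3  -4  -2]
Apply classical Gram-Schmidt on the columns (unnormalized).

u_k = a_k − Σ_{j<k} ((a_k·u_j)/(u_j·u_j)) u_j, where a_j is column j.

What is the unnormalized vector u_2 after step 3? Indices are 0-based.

Step 1: u_0 = a_0 = (-2, 2, -4, -3).
Step 2: u_1 = a_1 − (-2/33)·u_0 = (62/33, -29/33, 58/33, -46/11).
Step 3: u_2 = a_2 − (-4/33)·u_0 − (421/821)·u_1 = (-990/821, 1390/821, 1325/821, -180/821).

u_2 = (-990/821, 1390/821, 1325/821, -180/821)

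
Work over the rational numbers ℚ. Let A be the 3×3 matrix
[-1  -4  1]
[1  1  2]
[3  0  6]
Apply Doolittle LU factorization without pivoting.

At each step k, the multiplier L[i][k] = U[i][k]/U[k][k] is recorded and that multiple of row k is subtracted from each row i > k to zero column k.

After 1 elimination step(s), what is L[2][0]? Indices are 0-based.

Step 1: pivot at (0,0) is -1.
  row1 ← row1 − (-1)·row0  ⇒  L[1][0]=-1, U row1=(0, -3, 3)
  row2 ← row2 − (-3)·row0  ⇒  L[2][0]=-3, U row2=(0, -12, 9)

L[2][0] = -3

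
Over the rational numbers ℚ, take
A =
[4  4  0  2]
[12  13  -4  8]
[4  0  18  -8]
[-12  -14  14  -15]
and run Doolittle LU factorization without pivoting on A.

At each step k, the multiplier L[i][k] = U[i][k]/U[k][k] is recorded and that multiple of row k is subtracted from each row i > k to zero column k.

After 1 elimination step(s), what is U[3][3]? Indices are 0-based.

Step 1: pivot at (0,0) is 4.
  row1 ← row1 − (3)·row0  ⇒  L[1][0]=3, U row1=(0, 1, -4, 2)
  row2 ← row2 − (1)·row0  ⇒  L[2][0]=1, U row2=(0, -4, 18, -10)
  row3 ← row3 − (-3)·row0  ⇒  L[3][0]=-3, U row3=(0, -2, 14, -9)

U[3][3] = -9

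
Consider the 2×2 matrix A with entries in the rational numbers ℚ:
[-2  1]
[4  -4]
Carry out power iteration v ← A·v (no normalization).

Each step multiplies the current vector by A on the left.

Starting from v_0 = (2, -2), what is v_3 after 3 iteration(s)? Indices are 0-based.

v_3 = (-144, 464)

v_0 = (2, -2).
v_1 = A·v_0 = (-6, 16).
v_2 = A·v_1 = (28, -88).
v_3 = A·v_2 = (-144, 464).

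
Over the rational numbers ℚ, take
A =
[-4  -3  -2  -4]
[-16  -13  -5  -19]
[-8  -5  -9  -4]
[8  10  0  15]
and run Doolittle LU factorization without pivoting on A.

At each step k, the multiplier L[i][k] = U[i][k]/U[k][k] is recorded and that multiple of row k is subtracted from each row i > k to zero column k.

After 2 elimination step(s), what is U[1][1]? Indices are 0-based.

k=0: U[0][0]=-4
  eliminate (1,0): mult=4, new row 1: (0, -1, 3, -3); set L[1][0]=4
  eliminate (2,0): mult=2, new row 2: (0, 1, -5, 4); set L[2][0]=2
  eliminate (3,0): mult=-2, new row 3: (0, 4, -4, 7); set L[3][0]=-2
k=1: U[1][1]=-1
  eliminate (2,1): mult=-1, new row 2: (0, 0, -2, 1); set L[2][1]=-1
  eliminate (3,1): mult=-4, new row 3: (0, 0, 8, -5); set L[3][1]=-4

U[1][1] = -1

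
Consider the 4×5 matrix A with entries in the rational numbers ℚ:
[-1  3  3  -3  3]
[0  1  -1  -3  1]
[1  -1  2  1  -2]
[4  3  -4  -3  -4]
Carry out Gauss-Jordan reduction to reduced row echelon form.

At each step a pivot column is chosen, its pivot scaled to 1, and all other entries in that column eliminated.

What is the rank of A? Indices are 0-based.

rank = 4

pivot(0,0)=-1: scale R0 → (1, -3, -3, 3, -3)
  clear (2,0): R2 −= (1)R0 → (0, 2, 5, -2, 1)
  clear (3,0): R3 −= (4)R0 → (0, 15, 8, -15, 8)
pivot(1,1)=1: scale R1 → (0, 1, -1, -3, 1)
  clear (0,1): R0 −= (-3)R1 → (1, 0, -6, -6, 0)
  clear (2,1): R2 −= (2)R1 → (0, 0, 7, 4, -1)
  clear (3,1): R3 −= (15)R1 → (0, 0, 23, 30, -7)
pivot(2,2)=7: scale R2 → (0, 0, 1, 4/7, -1/7)
  clear (0,2): R0 −= (-6)R2 → (1, 0, 0, -18/7, -6/7)
  clear (1,2): R1 −= (-1)R2 → (0, 1, 0, -17/7, 6/7)
  clear (3,2): R3 −= (23)R2 → (0, 0, 0, 118/7, -26/7)
pivot(3,3)=118/7: scale R3 → (0, 0, 0, 1, -13/59)
  clear (0,3): R0 −= (-18/7)R3 → (1, 0, 0, 0, -84/59)
  clear (1,3): R1 −= (-17/7)R3 → (0, 1, 0, 0, 19/59)
  clear (2,3): R2 −= (4/7)R3 → (0, 0, 1, 0, -1/59)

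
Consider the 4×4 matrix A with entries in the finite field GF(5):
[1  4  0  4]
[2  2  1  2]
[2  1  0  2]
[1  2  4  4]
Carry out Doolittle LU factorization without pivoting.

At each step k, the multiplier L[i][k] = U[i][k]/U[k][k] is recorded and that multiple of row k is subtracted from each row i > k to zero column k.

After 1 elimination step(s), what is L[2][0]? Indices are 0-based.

L[2][0] = 2

Step 1: pivot at (0,0) is 1.
  row1 ← row1 − (2)·row0  ⇒  L[1][0]=2, U row1=(0, 4, 1, 4)
  row2 ← row2 − (2)·row0  ⇒  L[2][0]=2, U row2=(0, 3, 0, 4)
  row3 ← row3 − (1)·row0  ⇒  L[3][0]=1, U row3=(0, 3, 4, 0)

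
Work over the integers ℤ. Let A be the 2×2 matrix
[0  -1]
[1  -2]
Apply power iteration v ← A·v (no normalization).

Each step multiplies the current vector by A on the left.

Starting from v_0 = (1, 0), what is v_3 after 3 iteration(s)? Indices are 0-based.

v_0 = (1, 0).
v_1 = A·v_0 = (0, 1).
v_2 = A·v_1 = (-1, -2).
v_3 = A·v_2 = (2, 3).

v_3 = (2, 3)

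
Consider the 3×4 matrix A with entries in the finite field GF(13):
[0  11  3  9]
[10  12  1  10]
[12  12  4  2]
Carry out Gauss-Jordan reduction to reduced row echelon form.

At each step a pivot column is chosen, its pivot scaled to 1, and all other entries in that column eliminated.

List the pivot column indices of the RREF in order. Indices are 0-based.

pivot(0,0): swap R0↔R1
pivot(0,0)=10: scale R0 → (1, 9, 4, 1)
  clear (2,0): R2 −= (12)R0 → (0, 8, 8, 3)
pivot(1,1)=11: scale R1 → (0, 1, 5, 2)
  clear (0,1): R0 −= (9)R1 → (1, 0, 11, 9)
  clear (2,1): R2 −= (8)R1 → (0, 0, 7, 0)
pivot(2,2)=7: scale R2 → (0, 0, 1, 0)
  clear (0,2): R0 −= (11)R2 → (1, 0, 0, 9)
  clear (1,2): R1 −= (5)R2 → (0, 1, 0, 2)

pivot columns: 0, 1, 2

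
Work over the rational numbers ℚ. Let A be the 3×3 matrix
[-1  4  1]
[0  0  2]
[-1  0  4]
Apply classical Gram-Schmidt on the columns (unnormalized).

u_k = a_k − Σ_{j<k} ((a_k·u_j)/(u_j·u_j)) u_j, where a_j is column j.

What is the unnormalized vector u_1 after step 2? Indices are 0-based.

u_1 = (2, 0, -2)

Step 1: u_0 = a_0 = (-1, 0, -1).
Step 2: u_1 = a_1 − (-2)·u_0 = (2, 0, -2).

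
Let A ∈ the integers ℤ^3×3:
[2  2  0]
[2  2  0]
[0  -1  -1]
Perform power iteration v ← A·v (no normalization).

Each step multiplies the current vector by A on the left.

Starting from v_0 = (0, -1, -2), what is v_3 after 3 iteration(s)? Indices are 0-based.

v_3 = (-32, -32, 9)

v_0 = (0, -1, -2).
v_1 = A·v_0 = (-2, -2, 3).
v_2 = A·v_1 = (-8, -8, -1).
v_3 = A·v_2 = (-32, -32, 9).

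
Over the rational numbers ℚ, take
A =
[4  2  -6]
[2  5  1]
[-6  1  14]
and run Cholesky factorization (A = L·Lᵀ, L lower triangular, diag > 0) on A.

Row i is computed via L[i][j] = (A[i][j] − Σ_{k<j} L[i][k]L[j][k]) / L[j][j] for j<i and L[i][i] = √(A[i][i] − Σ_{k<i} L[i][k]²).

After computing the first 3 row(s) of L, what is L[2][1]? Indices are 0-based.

L[2][1] = 2

Step 1: L[0][0] = √(4) = 2.
  L[1][0] = (2) / L[0][0] = 1.
Step 2: L[1][1] = √(4) = 2.
  L[2][0] = (-6) / L[0][0] = -3.
  L[2][1] = (4) / L[1][1] = 2.
Step 3: L[2][2] = √(1) = 1.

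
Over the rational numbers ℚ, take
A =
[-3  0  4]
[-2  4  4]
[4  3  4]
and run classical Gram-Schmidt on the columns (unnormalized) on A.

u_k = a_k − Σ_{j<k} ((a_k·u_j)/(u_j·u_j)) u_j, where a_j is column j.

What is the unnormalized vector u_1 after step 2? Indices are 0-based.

Step 1: u_0 = a_0 = (-3, -2, 4).
Step 2: u_1 = a_1 − (4/29)·u_0 = (12/29, 124/29, 71/29).

u_1 = (12/29, 124/29, 71/29)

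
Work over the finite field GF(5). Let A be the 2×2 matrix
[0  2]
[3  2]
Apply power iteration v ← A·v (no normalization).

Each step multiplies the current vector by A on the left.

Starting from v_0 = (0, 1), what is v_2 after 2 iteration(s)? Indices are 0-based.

v_0 = (0, 1).
v_1 = A·v_0 = (2, 2).
v_2 = A·v_1 = (4, 0).

v_2 = (4, 0)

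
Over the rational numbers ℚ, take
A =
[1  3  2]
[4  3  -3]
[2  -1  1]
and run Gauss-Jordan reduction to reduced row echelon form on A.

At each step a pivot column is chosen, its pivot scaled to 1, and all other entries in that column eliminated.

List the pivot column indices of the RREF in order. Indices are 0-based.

step 1: normalize row 0 (÷1) = (1, 3, 2)
  row 1: subtract 4×row0 = (0, -9, -11)
  row 2: subtract 2×row0 = (0, -7, -3)
step 2: normalize row 1 (÷-9) = (0, 1, 11/9)
  row 0: subtract 3×row1 = (1, 0, -5/3)
  row 2: subtract -7×row1 = (0, 0, 50/9)
step 3: normalize row 2 (÷50/9) = (0, 0, 1)
  row 0: subtract -5/3×row2 = (1, 0, 0)
  row 1: subtract 11/9×row2 = (0, 1, 0)

pivot columns: 0, 1, 2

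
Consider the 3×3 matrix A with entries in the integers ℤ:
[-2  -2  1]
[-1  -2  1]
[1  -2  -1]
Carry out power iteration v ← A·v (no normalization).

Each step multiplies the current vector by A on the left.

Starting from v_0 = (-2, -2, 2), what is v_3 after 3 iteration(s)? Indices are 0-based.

v_3 = (118, 82, 22)

v_0 = (-2, -2, 2).
v_1 = A·v_0 = (10, 8, 0).
v_2 = A·v_1 = (-36, -26, -6).
v_3 = A·v_2 = (118, 82, 22).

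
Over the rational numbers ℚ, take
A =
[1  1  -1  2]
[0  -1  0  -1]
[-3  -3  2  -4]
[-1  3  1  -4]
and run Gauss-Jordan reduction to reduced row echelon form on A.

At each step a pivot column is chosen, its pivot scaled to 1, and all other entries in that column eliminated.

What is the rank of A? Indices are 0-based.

pivot(0,0)=1: scale R0 → (1, 1, -1, 2)
  clear (2,0): R2 −= (-3)R0 → (0, 0, -1, 2)
  clear (3,0): R3 −= (-1)R0 → (0, 4, 0, -2)
pivot(1,1)=-1: scale R1 → (0, 1, 0, 1)
  clear (0,1): R0 −= (1)R1 → (1, 0, -1, 1)
  clear (3,1): R3 −= (4)R1 → (0, 0, 0, -6)
pivot(2,2)=-1: scale R2 → (0, 0, 1, -2)
  clear (0,2): R0 −= (-1)R2 → (1, 0, 0, -1)
pivot(3,3)=-6: scale R3 → (0, 0, 0, 1)
  clear (0,3): R0 −= (-1)R3 → (1, 0, 0, 0)
  clear (1,3): R1 −= (1)R3 → (0, 1, 0, 0)
  clear (2,3): R2 −= (-2)R3 → (0, 0, 1, 0)

rank = 4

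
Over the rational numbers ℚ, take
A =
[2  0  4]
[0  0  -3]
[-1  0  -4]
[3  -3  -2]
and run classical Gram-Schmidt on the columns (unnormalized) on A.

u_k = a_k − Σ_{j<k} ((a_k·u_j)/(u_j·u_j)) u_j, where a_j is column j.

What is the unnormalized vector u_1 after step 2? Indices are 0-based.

Step 1: u_0 = a_0 = (2, 0, -1, 3).
Step 2: u_1 = a_1 − (-9/14)·u_0 = (9/7, 0, -9/14, -15/14).

u_1 = (9/7, 0, -9/14, -15/14)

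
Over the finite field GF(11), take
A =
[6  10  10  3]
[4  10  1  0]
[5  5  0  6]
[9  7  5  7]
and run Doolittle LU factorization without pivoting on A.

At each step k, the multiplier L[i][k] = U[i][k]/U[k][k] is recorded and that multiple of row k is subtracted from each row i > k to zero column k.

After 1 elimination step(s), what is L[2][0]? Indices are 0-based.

k=0: U[0][0]=6
  eliminate (1,0): mult=8, new row 1: (0, 7, 9, 9); set L[1][0]=8
  eliminate (2,0): mult=10, new row 2: (0, 4, 10, 9); set L[2][0]=10
  eliminate (3,0): mult=7, new row 3: (0, 3, 1, 8); set L[3][0]=7

L[2][0] = 10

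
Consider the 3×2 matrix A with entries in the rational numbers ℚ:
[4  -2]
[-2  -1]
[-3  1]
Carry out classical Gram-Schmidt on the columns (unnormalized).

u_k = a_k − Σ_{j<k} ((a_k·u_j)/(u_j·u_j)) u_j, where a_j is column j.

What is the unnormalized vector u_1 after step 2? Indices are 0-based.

u_1 = (-22/29, -47/29, 2/29)

Step 1: u_0 = a_0 = (4, -2, -3).
Step 2: u_1 = a_1 − (-9/29)·u_0 = (-22/29, -47/29, 2/29).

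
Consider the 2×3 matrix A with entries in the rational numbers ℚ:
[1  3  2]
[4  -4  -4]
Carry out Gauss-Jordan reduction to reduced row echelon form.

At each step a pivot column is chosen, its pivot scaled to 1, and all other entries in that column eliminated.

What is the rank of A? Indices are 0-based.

rank = 2

[1] R0 /= 1  ⇒  (1, 3, 2)
     R1 -= 4·R0  ⇒  (0, -16, -12)
[2] R1 /= -16  ⇒  (0, 1, 3/4)
     R0 -= 3·R1  ⇒  (1, 0, -1/4)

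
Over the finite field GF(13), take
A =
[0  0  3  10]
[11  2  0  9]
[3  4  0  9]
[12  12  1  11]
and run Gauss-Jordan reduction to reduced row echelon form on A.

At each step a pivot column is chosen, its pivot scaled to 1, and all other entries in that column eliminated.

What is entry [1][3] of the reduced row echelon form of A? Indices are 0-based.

[1] R0 <-> R1
[1] R0 /= 11  ⇒  (1, 12, 0, 2)
     R2 -= 3·R0  ⇒  (0, 7, 0, 3)
     R3 -= 12·R0  ⇒  (0, 11, 1, 0)
[2] R1 <-> R2
[2] R1 /= 7  ⇒  (0, 1, 0, 6)
     R0 -= 12·R1  ⇒  (1, 0, 0, 8)
     R3 -= 11·R1  ⇒  (0, 0, 1, 12)
[3] R2 /= 3  ⇒  (0, 0, 1, 12)
     R3 -= 1·R2  ⇒  (0, 0, 0, 0)
column 3 empty below row 3

M[1][3] = 6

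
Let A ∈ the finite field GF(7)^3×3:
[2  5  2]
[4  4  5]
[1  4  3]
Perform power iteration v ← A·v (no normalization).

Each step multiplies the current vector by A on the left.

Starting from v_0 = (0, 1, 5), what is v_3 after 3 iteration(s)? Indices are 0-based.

v_0 = (0, 1, 5).
v_1 = A·v_0 = (1, 1, 5).
v_2 = A·v_1 = (3, 5, 6).
v_3 = A·v_2 = (1, 6, 6).

v_3 = (1, 6, 6)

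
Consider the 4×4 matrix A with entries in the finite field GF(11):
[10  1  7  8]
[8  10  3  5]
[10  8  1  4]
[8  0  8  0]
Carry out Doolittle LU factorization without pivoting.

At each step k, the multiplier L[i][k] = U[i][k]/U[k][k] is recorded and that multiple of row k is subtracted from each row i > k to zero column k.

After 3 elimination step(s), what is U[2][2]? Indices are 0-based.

Step 1: pivot at (0,0) is 10.
  row1 ← row1 − (3)·row0  ⇒  L[1][0]=3, U row1=(0, 7, 4, 3)
  row2 ← row2 − (1)·row0  ⇒  L[2][0]=1, U row2=(0, 7, 5, 7)
  row3 ← row3 − (3)·row0  ⇒  L[3][0]=3, U row3=(0, 8, 9, 9)
Step 2: pivot at (1,1) is 7.
  row2 ← row2 − (1)·row1  ⇒  L[2][1]=1, U row2=(0, 0, 1, 4)
  row3 ← row3 − (9)·row1  ⇒  L[3][1]=9, U row3=(0, 0, 6, 4)
Step 3: pivot at (2,2) is 1.
  row3 ← row3 − (6)·row2  ⇒  L[3][2]=6, U row3=(0, 0, 0, 2)

U[2][2] = 1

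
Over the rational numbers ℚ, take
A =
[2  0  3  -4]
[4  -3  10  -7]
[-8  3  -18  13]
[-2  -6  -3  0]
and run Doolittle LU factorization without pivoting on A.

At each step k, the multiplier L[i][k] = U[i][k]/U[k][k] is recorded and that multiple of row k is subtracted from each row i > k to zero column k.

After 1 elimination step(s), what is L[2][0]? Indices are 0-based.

k=0: U[0][0]=2
  eliminate (1,0): mult=2, new row 1: (0, -3, 4, 1); set L[1][0]=2
  eliminate (2,0): mult=-4, new row 2: (0, 3, -6, -3); set L[2][0]=-4
  eliminate (3,0): mult=-1, new row 3: (0, -6, 0, -4); set L[3][0]=-1

L[2][0] = -4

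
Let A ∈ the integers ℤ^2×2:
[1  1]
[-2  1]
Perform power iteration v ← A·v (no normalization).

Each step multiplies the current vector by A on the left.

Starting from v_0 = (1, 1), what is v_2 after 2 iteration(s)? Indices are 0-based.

v_0 = (1, 1).
v_1 = A·v_0 = (2, -1).
v_2 = A·v_1 = (1, -5).

v_2 = (1, -5)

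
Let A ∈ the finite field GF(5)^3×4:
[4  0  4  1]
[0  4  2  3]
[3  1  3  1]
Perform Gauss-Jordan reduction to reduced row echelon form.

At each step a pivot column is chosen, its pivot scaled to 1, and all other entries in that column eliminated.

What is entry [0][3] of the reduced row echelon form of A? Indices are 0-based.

step 1: normalize row 0 (÷4) = (1, 0, 1, 4)
  row 2: subtract 3×row0 = (0, 1, 0, 4)
step 2: normalize row 1 (÷4) = (0, 1, 3, 2)
  row 2: subtract 1×row1 = (0, 0, 2, 2)
step 3: normalize row 2 (÷2) = (0, 0, 1, 1)
  row 0: subtract 1×row2 = (1, 0, 0, 3)
  row 1: subtract 3×row2 = (0, 1, 0, 4)

M[0][3] = 3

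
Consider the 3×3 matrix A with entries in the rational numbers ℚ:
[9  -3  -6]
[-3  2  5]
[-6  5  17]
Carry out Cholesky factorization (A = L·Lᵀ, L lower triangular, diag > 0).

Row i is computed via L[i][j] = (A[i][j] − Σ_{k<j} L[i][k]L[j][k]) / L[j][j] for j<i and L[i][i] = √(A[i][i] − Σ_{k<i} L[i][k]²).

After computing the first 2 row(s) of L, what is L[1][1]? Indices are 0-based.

Step 1: L[0][0] = √(9) = 3.
  L[1][0] = (-3) / L[0][0] = -1.
Step 2: L[1][1] = √(1) = 1.

L[1][1] = 1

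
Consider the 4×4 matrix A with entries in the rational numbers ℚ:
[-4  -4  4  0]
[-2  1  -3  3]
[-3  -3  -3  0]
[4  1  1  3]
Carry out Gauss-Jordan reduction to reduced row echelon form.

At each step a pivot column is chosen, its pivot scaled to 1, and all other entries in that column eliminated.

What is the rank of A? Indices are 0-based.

rank = 4

pivot(0,0)=-4: scale R0 → (1, 1, -1, 0)
  clear (1,0): R1 −= (-2)R0 → (0, 3, -5, 3)
  clear (2,0): R2 −= (-3)R0 → (0, 0, -6, 0)
  clear (3,0): R3 −= (4)R0 → (0, -3, 5, 3)
pivot(1,1)=3: scale R1 → (0, 1, -5/3, 1)
  clear (0,1): R0 −= (1)R1 → (1, 0, 2/3, -1)
  clear (3,1): R3 −= (-3)R1 → (0, 0, 0, 6)
pivot(2,2)=-6: scale R2 → (0, 0, 1, 0)
  clear (0,2): R0 −= (2/3)R2 → (1, 0, 0, -1)
  clear (1,2): R1 −= (-5/3)R2 → (0, 1, 0, 1)
pivot(3,3)=6: scale R3 → (0, 0, 0, 1)
  clear (0,3): R0 −= (-1)R3 → (1, 0, 0, 0)
  clear (1,3): R1 −= (1)R3 → (0, 1, 0, 0)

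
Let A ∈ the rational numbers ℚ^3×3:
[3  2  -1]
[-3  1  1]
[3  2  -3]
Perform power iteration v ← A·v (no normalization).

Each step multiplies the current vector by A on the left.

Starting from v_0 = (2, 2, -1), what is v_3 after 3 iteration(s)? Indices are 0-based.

v_0 = (2, 2, -1).
v_1 = A·v_0 = (11, -5, 13).
v_2 = A·v_1 = (10, -25, -16).
v_3 = A·v_2 = (-4, -71, 28).

v_3 = (-4, -71, 28)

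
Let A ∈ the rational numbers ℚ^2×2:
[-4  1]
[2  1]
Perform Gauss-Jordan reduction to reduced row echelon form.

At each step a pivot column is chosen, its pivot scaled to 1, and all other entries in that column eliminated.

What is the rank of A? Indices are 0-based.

step 1: normalize row 0 (÷-4) = (1, -1/4)
  row 1: subtract 2×row0 = (0, 3/2)
step 2: normalize row 1 (÷3/2) = (0, 1)
  row 0: subtract -1/4×row1 = (1, 0)

rank = 2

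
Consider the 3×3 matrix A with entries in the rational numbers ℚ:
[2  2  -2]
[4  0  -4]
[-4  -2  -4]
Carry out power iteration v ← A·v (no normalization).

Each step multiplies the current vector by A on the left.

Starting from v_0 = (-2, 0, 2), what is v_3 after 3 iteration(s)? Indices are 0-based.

v_0 = (-2, 0, 2).
v_1 = A·v_0 = (-8, -16, 0).
v_2 = A·v_1 = (-48, -32, 64).
v_3 = A·v_2 = (-288, -448, 0).

v_3 = (-288, -448, 0)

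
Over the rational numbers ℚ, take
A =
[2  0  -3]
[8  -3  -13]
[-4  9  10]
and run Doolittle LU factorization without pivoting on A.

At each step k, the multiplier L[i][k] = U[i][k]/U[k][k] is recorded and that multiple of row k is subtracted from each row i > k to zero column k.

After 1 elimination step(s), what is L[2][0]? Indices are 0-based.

L[2][0] = -2

k=0: U[0][0]=2
  eliminate (1,0): mult=4, new row 1: (0, -3, -1); set L[1][0]=4
  eliminate (2,0): mult=-2, new row 2: (0, 9, 4); set L[2][0]=-2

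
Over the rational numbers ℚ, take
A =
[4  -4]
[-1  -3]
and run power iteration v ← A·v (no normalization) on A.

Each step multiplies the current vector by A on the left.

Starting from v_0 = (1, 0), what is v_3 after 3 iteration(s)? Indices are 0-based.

v_0 = (1, 0).
v_1 = A·v_0 = (4, -1).
v_2 = A·v_1 = (20, -1).
v_3 = A·v_2 = (84, -17).

v_3 = (84, -17)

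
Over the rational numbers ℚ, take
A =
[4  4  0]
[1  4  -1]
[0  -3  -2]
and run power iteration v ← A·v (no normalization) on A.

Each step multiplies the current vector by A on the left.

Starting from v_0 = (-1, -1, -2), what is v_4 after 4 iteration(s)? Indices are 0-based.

v_4 = (-1724, -963, 259)

v_0 = (-1, -1, -2).
v_1 = A·v_0 = (-8, -3, 7).
v_2 = A·v_1 = (-44, -27, -5).
v_3 = A·v_2 = (-284, -147, 91).
v_4 = A·v_3 = (-1724, -963, 259).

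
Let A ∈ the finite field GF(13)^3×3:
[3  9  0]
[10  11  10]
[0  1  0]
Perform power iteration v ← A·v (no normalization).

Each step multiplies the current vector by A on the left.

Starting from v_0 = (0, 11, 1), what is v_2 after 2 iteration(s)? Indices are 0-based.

v_0 = (0, 11, 1).
v_1 = A·v_0 = (8, 1, 11).
v_2 = A·v_1 = (7, 6, 1).

v_2 = (7, 6, 1)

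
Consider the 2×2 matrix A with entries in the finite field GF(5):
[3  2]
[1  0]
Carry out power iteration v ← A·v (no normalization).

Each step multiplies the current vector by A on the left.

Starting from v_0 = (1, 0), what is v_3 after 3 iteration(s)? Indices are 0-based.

v_0 = (1, 0).
v_1 = A·v_0 = (3, 1).
v_2 = A·v_1 = (1, 3).
v_3 = A·v_2 = (4, 1).

v_3 = (4, 1)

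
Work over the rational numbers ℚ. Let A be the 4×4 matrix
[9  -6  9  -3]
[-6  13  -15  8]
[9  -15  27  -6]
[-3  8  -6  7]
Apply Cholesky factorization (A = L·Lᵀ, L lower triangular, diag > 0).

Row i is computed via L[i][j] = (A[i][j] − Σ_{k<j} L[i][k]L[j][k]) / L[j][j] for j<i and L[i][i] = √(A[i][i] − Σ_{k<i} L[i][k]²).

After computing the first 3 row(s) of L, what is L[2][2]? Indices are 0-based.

Step 1: L[0][0] = √(9) = 3.
  L[1][0] = (-6) / L[0][0] = -2.
Step 2: L[1][1] = √(9) = 3.
  L[2][0] = (9) / L[0][0] = 3.
  L[2][1] = (-9) / L[1][1] = -3.
Step 3: L[2][2] = √(9) = 3.

L[2][2] = 3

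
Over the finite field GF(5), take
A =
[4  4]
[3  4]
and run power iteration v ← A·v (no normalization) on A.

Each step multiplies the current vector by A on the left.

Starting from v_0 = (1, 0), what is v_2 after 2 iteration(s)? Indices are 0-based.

v_0 = (1, 0).
v_1 = A·v_0 = (4, 3).
v_2 = A·v_1 = (3, 4).

v_2 = (3, 4)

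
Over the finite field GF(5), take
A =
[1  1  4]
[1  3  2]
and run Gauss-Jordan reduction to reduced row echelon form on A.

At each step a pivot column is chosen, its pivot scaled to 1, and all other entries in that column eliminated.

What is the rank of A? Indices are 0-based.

step 1: normalize row 0 (÷1) = (1, 1, 4)
  row 1: subtract 1×row0 = (0, 2, 3)
step 2: normalize row 1 (÷2) = (0, 1, 4)
  row 0: subtract 1×row1 = (1, 0, 0)

rank = 2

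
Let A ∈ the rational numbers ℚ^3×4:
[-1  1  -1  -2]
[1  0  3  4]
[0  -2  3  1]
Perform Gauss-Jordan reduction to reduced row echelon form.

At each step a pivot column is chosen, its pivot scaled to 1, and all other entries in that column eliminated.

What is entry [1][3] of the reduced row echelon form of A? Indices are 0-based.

M[1][3] = 4/7

[1] R0 /= -1  ⇒  (1, -1, 1, 2)
     R1 -= 1·R0  ⇒  (0, 1, 2, 2)
[2] R1 /= 1  ⇒  (0, 1, 2, 2)
     R0 -= -1·R1  ⇒  (1, 0, 3, 4)
     R2 -= -2·R1  ⇒  (0, 0, 7, 5)
[3] R2 /= 7  ⇒  (0, 0, 1, 5/7)
     R0 -= 3·R2  ⇒  (1, 0, 0, 13/7)
     R1 -= 2·R2  ⇒  (0, 1, 0, 4/7)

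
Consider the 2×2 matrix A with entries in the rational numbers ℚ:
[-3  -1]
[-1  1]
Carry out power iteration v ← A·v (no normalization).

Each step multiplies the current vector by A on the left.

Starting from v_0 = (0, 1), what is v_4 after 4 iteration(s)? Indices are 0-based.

v_4 = (24, 8)

v_0 = (0, 1).
v_1 = A·v_0 = (-1, 1).
v_2 = A·v_1 = (2, 2).
v_3 = A·v_2 = (-8, 0).
v_4 = A·v_3 = (24, 8).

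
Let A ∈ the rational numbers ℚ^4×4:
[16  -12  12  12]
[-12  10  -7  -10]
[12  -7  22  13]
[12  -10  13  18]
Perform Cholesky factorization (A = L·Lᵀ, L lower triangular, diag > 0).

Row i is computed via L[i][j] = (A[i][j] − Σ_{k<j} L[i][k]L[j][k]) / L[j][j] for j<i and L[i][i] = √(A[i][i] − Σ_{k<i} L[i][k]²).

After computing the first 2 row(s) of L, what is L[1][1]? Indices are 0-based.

L[1][1] = 1

Step 1: L[0][0] = √(16) = 4.
  L[1][0] = (-12) / L[0][0] = -3.
Step 2: L[1][1] = √(1) = 1.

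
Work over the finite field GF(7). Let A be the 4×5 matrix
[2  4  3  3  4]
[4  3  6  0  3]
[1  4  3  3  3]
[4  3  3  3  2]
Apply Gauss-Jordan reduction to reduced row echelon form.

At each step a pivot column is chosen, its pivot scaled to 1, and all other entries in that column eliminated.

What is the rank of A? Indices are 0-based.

rank = 4

[1] R0 /= 2  ⇒  (1, 2, 5, 5, 2)
     R1 -= 4·R0  ⇒  (0, 2, 0, 1, 2)
     R2 -= 1·R0  ⇒  (0, 2, 5, 5, 1)
     R3 -= 4·R0  ⇒  (0, 2, 4, 4, 1)
[2] R1 /= 2  ⇒  (0, 1, 0, 4, 1)
     R0 -= 2·R1  ⇒  (1, 0, 5, 4, 0)
     R2 -= 2·R1  ⇒  (0, 0, 5, 4, 6)
     R3 -= 2·R1  ⇒  (0, 0, 4, 3, 6)
[3] R2 /= 5  ⇒  (0, 0, 1, 5, 4)
     R0 -= 5·R2  ⇒  (1, 0, 0, 0, 1)
     R3 -= 4·R2  ⇒  (0, 0, 0, 4, 4)
[4] R3 /= 4  ⇒  (0, 0, 0, 1, 1)
     R1 -= 4·R3  ⇒  (0, 1, 0, 0, 4)
     R2 -= 5·R3  ⇒  (0, 0, 1, 0, 6)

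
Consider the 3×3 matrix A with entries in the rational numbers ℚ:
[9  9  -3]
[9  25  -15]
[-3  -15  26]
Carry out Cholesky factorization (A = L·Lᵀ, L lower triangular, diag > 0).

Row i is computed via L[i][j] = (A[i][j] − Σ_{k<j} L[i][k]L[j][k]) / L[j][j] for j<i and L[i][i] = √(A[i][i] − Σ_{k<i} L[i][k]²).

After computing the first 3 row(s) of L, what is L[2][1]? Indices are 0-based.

Step 1: L[0][0] = √(9) = 3.
  L[1][0] = (9) / L[0][0] = 3.
Step 2: L[1][1] = √(16) = 4.
  L[2][0] = (-3) / L[0][0] = -1.
  L[2][1] = (-12) / L[1][1] = -3.
Step 3: L[2][2] = √(16) = 4.

L[2][1] = -3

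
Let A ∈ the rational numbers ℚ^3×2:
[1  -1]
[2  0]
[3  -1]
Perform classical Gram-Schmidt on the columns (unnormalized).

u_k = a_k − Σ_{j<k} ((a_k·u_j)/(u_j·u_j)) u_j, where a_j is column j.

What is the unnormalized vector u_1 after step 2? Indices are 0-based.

Step 1: u_0 = a_0 = (1, 2, 3).
Step 2: u_1 = a_1 − (-2/7)·u_0 = (-5/7, 4/7, -1/7).

u_1 = (-5/7, 4/7, -1/7)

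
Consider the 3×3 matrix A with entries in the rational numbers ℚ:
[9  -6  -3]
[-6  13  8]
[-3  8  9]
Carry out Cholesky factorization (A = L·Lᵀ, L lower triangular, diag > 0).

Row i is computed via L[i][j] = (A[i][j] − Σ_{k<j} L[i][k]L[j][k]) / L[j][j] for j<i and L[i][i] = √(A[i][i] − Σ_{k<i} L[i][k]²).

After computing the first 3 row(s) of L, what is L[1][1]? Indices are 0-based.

Step 1: L[0][0] = √(9) = 3.
  L[1][0] = (-6) / L[0][0] = -2.
Step 2: L[1][1] = √(9) = 3.
  L[2][0] = (-3) / L[0][0] = -1.
  L[2][1] = (6) / L[1][1] = 2.
Step 3: L[2][2] = √(4) = 2.

L[1][1] = 3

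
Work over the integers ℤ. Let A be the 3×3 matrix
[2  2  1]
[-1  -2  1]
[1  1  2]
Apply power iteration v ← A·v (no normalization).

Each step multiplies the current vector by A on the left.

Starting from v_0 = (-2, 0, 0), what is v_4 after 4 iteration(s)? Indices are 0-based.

v_0 = (-2, 0, 0).
v_1 = A·v_0 = (-4, 2, -2).
v_2 = A·v_1 = (-6, -2, -6).
v_3 = A·v_2 = (-22, 4, -20).
v_4 = A·v_3 = (-56, -6, -58).

v_4 = (-56, -6, -58)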